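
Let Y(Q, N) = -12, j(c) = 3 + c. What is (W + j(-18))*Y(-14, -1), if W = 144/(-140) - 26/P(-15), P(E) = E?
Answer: 6004/35 ≈ 171.54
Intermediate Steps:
W = 74/105 (W = 144/(-140) - 26/(-15) = 144*(-1/140) - 26*(-1/15) = -36/35 + 26/15 = 74/105 ≈ 0.70476)
(W + j(-18))*Y(-14, -1) = (74/105 + (3 - 18))*(-12) = (74/105 - 15)*(-12) = -1501/105*(-12) = 6004/35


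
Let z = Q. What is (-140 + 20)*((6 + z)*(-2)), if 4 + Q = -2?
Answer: 0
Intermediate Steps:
Q = -6 (Q = -4 - 2 = -6)
z = -6
(-140 + 20)*((6 + z)*(-2)) = (-140 + 20)*((6 - 6)*(-2)) = -0*(-2) = -120*0 = 0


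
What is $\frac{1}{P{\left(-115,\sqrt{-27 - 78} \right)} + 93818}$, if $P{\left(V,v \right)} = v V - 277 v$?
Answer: $\frac{46909}{4408975922} + \frac{98 i \sqrt{105}}{2204487961} \approx 1.0639 \cdot 10^{-5} + 4.5553 \cdot 10^{-7} i$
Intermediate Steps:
$P{\left(V,v \right)} = - 277 v + V v$ ($P{\left(V,v \right)} = V v - 277 v = - 277 v + V v$)
$\frac{1}{P{\left(-115,\sqrt{-27 - 78} \right)} + 93818} = \frac{1}{\sqrt{-27 - 78} \left(-277 - 115\right) + 93818} = \frac{1}{\sqrt{-105} \left(-392\right) + 93818} = \frac{1}{i \sqrt{105} \left(-392\right) + 93818} = \frac{1}{- 392 i \sqrt{105} + 93818} = \frac{1}{93818 - 392 i \sqrt{105}}$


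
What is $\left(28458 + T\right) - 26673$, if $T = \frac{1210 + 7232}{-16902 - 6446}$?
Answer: $\frac{20833869}{11674} \approx 1784.6$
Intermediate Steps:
$T = - \frac{4221}{11674}$ ($T = \frac{8442}{-23348} = 8442 \left(- \frac{1}{23348}\right) = - \frac{4221}{11674} \approx -0.36157$)
$\left(28458 + T\right) - 26673 = \left(28458 - \frac{4221}{11674}\right) - 26673 = \frac{332214471}{11674} - 26673 = \frac{20833869}{11674}$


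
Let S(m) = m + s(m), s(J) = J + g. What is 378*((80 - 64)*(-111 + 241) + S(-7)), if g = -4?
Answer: 779436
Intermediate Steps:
s(J) = -4 + J (s(J) = J - 4 = -4 + J)
S(m) = -4 + 2*m (S(m) = m + (-4 + m) = -4 + 2*m)
378*((80 - 64)*(-111 + 241) + S(-7)) = 378*((80 - 64)*(-111 + 241) + (-4 + 2*(-7))) = 378*(16*130 + (-4 - 14)) = 378*(2080 - 18) = 378*2062 = 779436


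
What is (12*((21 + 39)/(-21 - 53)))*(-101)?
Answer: 36360/37 ≈ 982.70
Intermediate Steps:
(12*((21 + 39)/(-21 - 53)))*(-101) = (12*(60/(-74)))*(-101) = (12*(60*(-1/74)))*(-101) = (12*(-30/37))*(-101) = -360/37*(-101) = 36360/37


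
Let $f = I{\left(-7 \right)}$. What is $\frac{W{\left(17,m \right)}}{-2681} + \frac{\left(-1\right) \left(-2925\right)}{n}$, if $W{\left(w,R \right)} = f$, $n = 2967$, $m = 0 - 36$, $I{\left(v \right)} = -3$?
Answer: $\frac{2616942}{2651509} \approx 0.98696$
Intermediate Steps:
$m = -36$ ($m = 0 - 36 = -36$)
$f = -3$
$W{\left(w,R \right)} = -3$
$\frac{W{\left(17,m \right)}}{-2681} + \frac{\left(-1\right) \left(-2925\right)}{n} = - \frac{3}{-2681} + \frac{\left(-1\right) \left(-2925\right)}{2967} = \left(-3\right) \left(- \frac{1}{2681}\right) + 2925 \cdot \frac{1}{2967} = \frac{3}{2681} + \frac{975}{989} = \frac{2616942}{2651509}$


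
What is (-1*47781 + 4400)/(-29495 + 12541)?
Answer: 43381/16954 ≈ 2.5587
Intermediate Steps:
(-1*47781 + 4400)/(-29495 + 12541) = (-47781 + 4400)/(-16954) = -43381*(-1/16954) = 43381/16954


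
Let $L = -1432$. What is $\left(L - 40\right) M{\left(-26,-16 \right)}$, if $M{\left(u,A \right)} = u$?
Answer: $38272$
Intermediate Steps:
$\left(L - 40\right) M{\left(-26,-16 \right)} = \left(-1432 - 40\right) \left(-26\right) = \left(-1472\right) \left(-26\right) = 38272$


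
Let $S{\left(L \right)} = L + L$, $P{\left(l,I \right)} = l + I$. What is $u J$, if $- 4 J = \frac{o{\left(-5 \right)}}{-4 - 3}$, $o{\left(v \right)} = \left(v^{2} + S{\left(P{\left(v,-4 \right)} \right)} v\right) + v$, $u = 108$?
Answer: $\frac{2970}{7} \approx 424.29$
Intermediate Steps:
$P{\left(l,I \right)} = I + l$
$S{\left(L \right)} = 2 L$
$o{\left(v \right)} = v + v^{2} + v \left(-8 + 2 v\right)$ ($o{\left(v \right)} = \left(v^{2} + 2 \left(-4 + v\right) v\right) + v = \left(v^{2} + \left(-8 + 2 v\right) v\right) + v = \left(v^{2} + v \left(-8 + 2 v\right)\right) + v = v + v^{2} + v \left(-8 + 2 v\right)$)
$J = \frac{55}{14}$ ($J = - \frac{- 5 \left(-7 + 3 \left(-5\right)\right) \frac{1}{-4 - 3}}{4} = - \frac{- 5 \left(-7 - 15\right) \frac{1}{-4 - 3}}{4} = - \frac{\left(-5\right) \left(-22\right) \frac{1}{-7}}{4} = - \frac{110 \left(- \frac{1}{7}\right)}{4} = \left(- \frac{1}{4}\right) \left(- \frac{110}{7}\right) = \frac{55}{14} \approx 3.9286$)
$u J = 108 \cdot \frac{55}{14} = \frac{2970}{7}$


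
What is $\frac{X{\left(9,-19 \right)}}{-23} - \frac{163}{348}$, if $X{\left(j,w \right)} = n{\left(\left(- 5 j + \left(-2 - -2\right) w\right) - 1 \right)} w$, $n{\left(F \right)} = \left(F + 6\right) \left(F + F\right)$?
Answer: $\frac{1057757}{348} \approx 3039.5$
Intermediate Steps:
$n{\left(F \right)} = 2 F \left(6 + F\right)$ ($n{\left(F \right)} = \left(6 + F\right) 2 F = 2 F \left(6 + F\right)$)
$X{\left(j,w \right)} = 2 w \left(-1 - 5 j\right) \left(5 - 5 j\right)$ ($X{\left(j,w \right)} = 2 \left(\left(- 5 j + \left(-2 - -2\right) w\right) - 1\right) \left(6 - \left(1 + 5 j - \left(-2 - -2\right) w\right)\right) w = 2 \left(\left(- 5 j + \left(-2 + 2\right) w\right) - 1\right) \left(6 - \left(1 + 5 j - \left(-2 + 2\right) w\right)\right) w = 2 \left(\left(- 5 j + 0 w\right) - 1\right) \left(6 + \left(\left(- 5 j + 0 w\right) - 1\right)\right) w = 2 \left(\left(- 5 j + 0\right) - 1\right) \left(6 + \left(\left(- 5 j + 0\right) - 1\right)\right) w = 2 \left(- 5 j - 1\right) \left(6 - \left(1 + 5 j\right)\right) w = 2 \left(-1 - 5 j\right) \left(6 - \left(1 + 5 j\right)\right) w = 2 \left(-1 - 5 j\right) \left(5 - 5 j\right) w = 2 w \left(-1 - 5 j\right) \left(5 - 5 j\right)$)
$\frac{X{\left(9,-19 \right)}}{-23} - \frac{163}{348} = \frac{10 \left(-19\right) \left(1 + 5 \cdot 9\right) \left(-1 + 9\right)}{-23} - \frac{163}{348} = 10 \left(-19\right) \left(1 + 45\right) 8 \left(- \frac{1}{23}\right) - \frac{163}{348} = 10 \left(-19\right) 46 \cdot 8 \left(- \frac{1}{23}\right) - \frac{163}{348} = \left(-69920\right) \left(- \frac{1}{23}\right) - \frac{163}{348} = 3040 - \frac{163}{348} = \frac{1057757}{348}$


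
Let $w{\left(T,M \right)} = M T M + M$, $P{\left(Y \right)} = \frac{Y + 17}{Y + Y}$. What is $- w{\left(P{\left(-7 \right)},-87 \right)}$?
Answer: $\frac{38454}{7} \approx 5493.4$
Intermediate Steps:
$P{\left(Y \right)} = \frac{17 + Y}{2 Y}$
$w{\left(T,M \right)} = M + T M^{2}$ ($w{\left(T,M \right)} = T M^{2} + M = M + T M^{2}$)
$- w{\left(P{\left(-7 \right)},-87 \right)} = - \left(-87\right) \left(1 - 87 \frac{17 - 7}{2 \left(-7\right)}\right) = - \left(-87\right) \left(1 - 87 \cdot \frac{1}{2} \left(- \frac{1}{7}\right) 10\right) = - \left(-87\right) \left(1 - - \frac{435}{7}\right) = - \left(-87\right) \left(1 + \frac{435}{7}\right) = - \frac{\left(-87\right) 442}{7} = \left(-1\right) \left(- \frac{38454}{7}\right) = \frac{38454}{7}$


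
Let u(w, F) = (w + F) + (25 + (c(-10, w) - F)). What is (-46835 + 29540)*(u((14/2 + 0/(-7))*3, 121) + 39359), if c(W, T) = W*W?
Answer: -683238975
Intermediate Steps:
c(W, T) = W**2
u(w, F) = 125 + w (u(w, F) = (w + F) + (25 + ((-10)**2 - F)) = (F + w) + (25 + (100 - F)) = (F + w) + (125 - F) = 125 + w)
(-46835 + 29540)*(u((14/2 + 0/(-7))*3, 121) + 39359) = (-46835 + 29540)*((125 + (14/2 + 0/(-7))*3) + 39359) = -17295*((125 + (14*(1/2) + 0*(-1/7))*3) + 39359) = -17295*((125 + (7 + 0)*3) + 39359) = -17295*((125 + 7*3) + 39359) = -17295*((125 + 21) + 39359) = -17295*(146 + 39359) = -17295*39505 = -683238975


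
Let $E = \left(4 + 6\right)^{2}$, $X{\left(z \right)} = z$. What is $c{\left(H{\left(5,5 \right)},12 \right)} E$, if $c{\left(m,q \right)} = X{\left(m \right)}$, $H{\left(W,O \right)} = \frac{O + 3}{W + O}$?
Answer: $80$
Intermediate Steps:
$H{\left(W,O \right)} = \frac{3 + O}{O + W}$
$E = 100$ ($E = 10^{2} = 100$)
$c{\left(m,q \right)} = m$
$c{\left(H{\left(5,5 \right)},12 \right)} E = \frac{3 + 5}{5 + 5} \cdot 100 = \frac{1}{10} \cdot 8 \cdot 100 = \frac{4}{5} \cdot 100 = 80$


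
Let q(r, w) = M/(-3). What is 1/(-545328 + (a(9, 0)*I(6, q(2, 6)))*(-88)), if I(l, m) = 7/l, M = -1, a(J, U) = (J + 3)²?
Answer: -1/560112 ≈ -1.7854e-6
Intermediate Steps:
a(J, U) = (3 + J)²
q(r, w) = ⅓ (q(r, w) = -1/(-3) = -1*(-⅓) = ⅓)
1/(-545328 + (a(9, 0)*I(6, q(2, 6)))*(-88)) = 1/(-545328 + ((3 + 9)²*(7/6))*(-88)) = 1/(-545328 + (12²*(7*(⅙)))*(-88)) = 1/(-545328 + (144*(7/6))*(-88)) = 1/(-545328 + 168*(-88)) = 1/(-545328 - 14784) = 1/(-560112) = -1/560112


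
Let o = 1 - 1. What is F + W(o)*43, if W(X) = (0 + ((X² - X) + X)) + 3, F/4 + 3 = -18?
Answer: 45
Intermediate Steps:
F = -84 (F = -12 + 4*(-18) = -12 - 72 = -84)
o = 0
W(X) = 3 + X² (W(X) = (0 + X²) + 3 = X² + 3 = 3 + X²)
F + W(o)*43 = -84 + (3 + 0²)*43 = -84 + (3 + 0)*43 = -84 + 3*43 = -84 + 129 = 45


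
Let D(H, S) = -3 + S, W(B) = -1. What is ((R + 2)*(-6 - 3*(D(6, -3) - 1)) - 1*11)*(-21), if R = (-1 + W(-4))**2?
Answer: -1659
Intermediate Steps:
R = 4 (R = (-1 - 1)**2 = (-2)**2 = 4)
((R + 2)*(-6 - 3*(D(6, -3) - 1)) - 1*11)*(-21) = ((4 + 2)*(-6 - 3*((-3 - 3) - 1)) - 1*11)*(-21) = (6*(-6 - 3*(-6 - 1)) - 11)*(-21) = (6*(-6 - 3*(-7)) - 11)*(-21) = (6*(-6 + 21) - 11)*(-21) = (6*15 - 11)*(-21) = (90 - 11)*(-21) = 79*(-21) = -1659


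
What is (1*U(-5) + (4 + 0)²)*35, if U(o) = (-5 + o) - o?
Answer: 385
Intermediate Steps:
U(o) = -5
(1*U(-5) + (4 + 0)²)*35 = (1*(-5) + (4 + 0)²)*35 = (-5 + 4²)*35 = (-5 + 16)*35 = 11*35 = 385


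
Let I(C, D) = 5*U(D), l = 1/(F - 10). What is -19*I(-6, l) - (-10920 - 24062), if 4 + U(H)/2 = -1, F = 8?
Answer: 35932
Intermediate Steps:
U(H) = -10 (U(H) = -8 + 2*(-1) = -8 - 2 = -10)
l = -1/2 (l = 1/(8 - 10) = 1/(-2) = -1/2 ≈ -0.50000)
I(C, D) = -50 (I(C, D) = 5*(-10) = -50)
-19*I(-6, l) - (-10920 - 24062) = -19*(-50) - (-10920 - 24062) = 950 - 1*(-34982) = 950 + 34982 = 35932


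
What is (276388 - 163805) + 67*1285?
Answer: 198678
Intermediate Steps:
(276388 - 163805) + 67*1285 = 112583 + 86095 = 198678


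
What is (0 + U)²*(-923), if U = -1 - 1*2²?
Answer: -23075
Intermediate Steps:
U = -5 (U = -1 - 1*4 = -1 - 4 = -5)
(0 + U)²*(-923) = (0 - 5)²*(-923) = (-5)²*(-923) = 25*(-923) = -23075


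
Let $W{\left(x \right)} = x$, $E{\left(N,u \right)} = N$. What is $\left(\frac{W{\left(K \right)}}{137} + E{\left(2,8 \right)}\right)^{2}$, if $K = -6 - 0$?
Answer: $\frac{71824}{18769} \approx 3.8267$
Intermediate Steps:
$K = -6$ ($K = -6 + 0 = -6$)
$\left(\frac{W{\left(K \right)}}{137} + E{\left(2,8 \right)}\right)^{2} = \left(- \frac{6}{137} + 2\right)^{2} = \left(\frac{268}{137}\right)^{2} = \frac{71824}{18769}$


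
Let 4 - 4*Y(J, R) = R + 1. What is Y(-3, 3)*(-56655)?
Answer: 0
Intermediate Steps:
Y(J, R) = ¾ - R/4 (Y(J, R) = 1 - (R + 1)/4 = 1 - (1 + R)/4 = 1 + (-¼ - R/4) = ¾ - R/4)
Y(-3, 3)*(-56655) = (¾ - ¼*3)*(-56655) = (¾ - ¾)*(-56655) = 0*(-56655) = 0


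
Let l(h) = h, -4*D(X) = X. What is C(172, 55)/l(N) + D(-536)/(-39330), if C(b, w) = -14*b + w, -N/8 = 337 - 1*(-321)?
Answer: 45919057/103516560 ≈ 0.44359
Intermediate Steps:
N = -5264 (N = -8*(337 - 1*(-321)) = -8*(337 + 321) = -8*658 = -5264)
C(b, w) = w - 14*b
D(X) = -X/4
C(172, 55)/l(N) + D(-536)/(-39330) = (55 - 14*172)/(-5264) - ¼*(-536)/(-39330) = (55 - 2408)*(-1/5264) + 134*(-1/39330) = -2353*(-1/5264) - 67/19665 = 2353/5264 - 67/19665 = 45919057/103516560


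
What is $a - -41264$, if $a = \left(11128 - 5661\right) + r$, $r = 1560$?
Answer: $48291$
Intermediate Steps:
$a = 7027$ ($a = \left(11128 - 5661\right) + 1560 = 5467 + 1560 = 7027$)
$a - -41264 = 7027 - -41264 = 7027 + 41264 = 48291$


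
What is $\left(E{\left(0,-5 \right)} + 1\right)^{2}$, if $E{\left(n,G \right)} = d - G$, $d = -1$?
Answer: $25$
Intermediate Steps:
$E{\left(n,G \right)} = -1 - G$
$\left(E{\left(0,-5 \right)} + 1\right)^{2} = \left(\left(-1 - -5\right) + 1\right)^{2} = \left(\left(-1 + 5\right) + 1\right)^{2} = \left(4 + 1\right)^{2} = 5^{2} = 25$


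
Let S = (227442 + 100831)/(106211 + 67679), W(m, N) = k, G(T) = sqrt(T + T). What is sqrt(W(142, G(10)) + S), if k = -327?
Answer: I*sqrt(9830655004730)/173890 ≈ 18.031*I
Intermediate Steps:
G(T) = sqrt(2)*sqrt(T) (G(T) = sqrt(2*T) = sqrt(2)*sqrt(T))
W(m, N) = -327
S = 328273/173890 ≈ 1.8878
sqrt(W(142, G(10)) + S) = sqrt(-327 + 328273/173890) = sqrt(-56533757/173890) = I*sqrt(9830655004730)/173890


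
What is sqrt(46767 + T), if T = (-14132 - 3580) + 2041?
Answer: 26*sqrt(46) ≈ 176.34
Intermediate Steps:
T = -15671 (T = -17712 + 2041 = -15671)
sqrt(46767 + T) = sqrt(46767 - 15671) = sqrt(31096) = 26*sqrt(46)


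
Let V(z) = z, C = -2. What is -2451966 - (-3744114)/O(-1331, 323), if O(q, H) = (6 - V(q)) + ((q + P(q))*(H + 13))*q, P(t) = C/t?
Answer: -1459520892692412/595245161 ≈ -2.4520e+6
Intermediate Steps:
P(t) = -2/t
O(q, H) = 6 - q + q*(13 + H)*(q - 2/q) (O(q, H) = (6 - q) + ((q - 2/q)*(H + 13))*q = (6 - q) + ((q - 2/q)*(13 + H))*q = (6 - q) + ((13 + H)*(q - 2/q))*q = (6 - q) + q*(13 + H)*(q - 2/q) = 6 - q + q*(13 + H)*(q - 2/q))
-2451966 - (-3744114)/O(-1331, 323) = -2451966 - (-3744114)/(-20 - 1*(-1331) - 2*323 + 13*(-1331)**2 + 323*(-1331)**2) = -2451966 - (-3744114)/(-20 + 1331 - 646 + 13*1771561 + 323*1771561) = -2451966 - (-3744114)/(-20 + 1331 - 646 + 23030293 + 572214203) = -2451966 - (-3744114)/595245161 = -2451966 - 1*(-3744114/595245161) = -2451966 + 3744114/595245161 = -1459520892692412/595245161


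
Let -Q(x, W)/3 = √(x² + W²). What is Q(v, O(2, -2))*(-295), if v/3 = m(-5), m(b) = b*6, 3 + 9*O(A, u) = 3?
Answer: 79650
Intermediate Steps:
O(A, u) = 0 (O(A, u) = -⅓ + (⅑)*3 = -⅓ + ⅓ = 0)
m(b) = 6*b
v = -90 (v = 3*(6*(-5)) = 3*(-30) = -90)
Q(x, W) = -3*√(W² + x²) (Q(x, W) = -3*√(x² + W²) = -3*√(W² + x²))
Q(v, O(2, -2))*(-295) = -3*√(0² + (-90)²)*(-295) = -3*√(0 + 8100)*(-295) = -3*√8100*(-295) = -3*90*(-295) = -270*(-295) = 79650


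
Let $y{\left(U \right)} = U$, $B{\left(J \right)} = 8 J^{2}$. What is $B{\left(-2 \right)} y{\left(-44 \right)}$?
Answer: $-1408$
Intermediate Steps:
$B{\left(-2 \right)} y{\left(-44 \right)} = 8 \left(-2\right)^{2} \left(-44\right) = 8 \cdot 4 \left(-44\right) = 32 \left(-44\right) = -1408$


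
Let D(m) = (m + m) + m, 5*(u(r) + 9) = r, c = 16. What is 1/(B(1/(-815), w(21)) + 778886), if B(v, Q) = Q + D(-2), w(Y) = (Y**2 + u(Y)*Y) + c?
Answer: 5/3896181 ≈ 1.2833e-6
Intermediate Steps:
u(r) = -9 + r/5
D(m) = 3*m (D(m) = 2*m + m = 3*m)
w(Y) = 16 + Y**2 + Y*(-9 + Y/5) (w(Y) = (Y**2 + (-9 + Y/5)*Y) + 16 = (Y**2 + Y*(-9 + Y/5)) + 16 = 16 + Y**2 + Y*(-9 + Y/5))
B(v, Q) = -6 + Q (B(v, Q) = Q + 3*(-2) = Q - 6 = -6 + Q)
1/(B(1/(-815), w(21)) + 778886) = 1/((-6 + (16 - 9*21 + (6/5)*21**2)) + 778886) = 1/((-6 + (16 - 189 + (6/5)*441)) + 778886) = 1/((-6 + (16 - 189 + 2646/5)) + 778886) = 1/((-6 + 1781/5) + 778886) = 1/(1751/5 + 778886) = 1/(3896181/5) = 5/3896181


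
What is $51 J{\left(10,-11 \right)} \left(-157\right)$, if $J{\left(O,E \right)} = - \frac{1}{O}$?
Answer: $\frac{8007}{10} \approx 800.7$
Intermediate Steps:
$51 J{\left(10,-11 \right)} \left(-157\right) = 51 \left(- \frac{1}{10}\right) \left(-157\right) = \left(- \frac{51}{10}\right) \left(-157\right) = \frac{8007}{10}$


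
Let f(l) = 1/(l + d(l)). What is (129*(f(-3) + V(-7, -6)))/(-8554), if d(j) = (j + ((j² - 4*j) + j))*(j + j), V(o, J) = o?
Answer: 14018/132587 ≈ 0.10573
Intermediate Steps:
d(j) = 2*j*(j² - 2*j) (d(j) = (j + (j² - 3*j))*(2*j) = (j² - 2*j)*(2*j) = 2*j*(j² - 2*j))
f(l) = 1/(l + 2*l²*(-2 + l))
(129*(f(-3) + V(-7, -6)))/(-8554) = (129*(1/((-3)*(1 + 2*(-3)*(-2 - 3))) - 7))/(-8554) = (129*(-1/(3*(1 + 2*(-3)*(-5))) - 7))*(-1/8554) = (129*(-1/(3*(1 + 30)) - 7))*(-1/8554) = (129*(-⅓/31 - 7))*(-1/8554) = (129*(-⅓*1/31 - 7))*(-1/8554) = (129*(-1/93 - 7))*(-1/8554) = (129*(-652/93))*(-1/8554) = -28036/31*(-1/8554) = 14018/132587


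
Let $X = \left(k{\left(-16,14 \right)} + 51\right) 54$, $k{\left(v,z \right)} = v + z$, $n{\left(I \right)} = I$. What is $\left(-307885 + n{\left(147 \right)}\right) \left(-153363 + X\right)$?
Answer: $46381348146$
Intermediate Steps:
$X = 2646$ ($X = \left(\left(-16 + 14\right) + 51\right) 54 = \left(-2 + 51\right) 54 = 49 \cdot 54 = 2646$)
$\left(-307885 + n{\left(147 \right)}\right) \left(-153363 + X\right) = \left(-307885 + 147\right) \left(-153363 + 2646\right) = \left(-307738\right) \left(-150717\right) = 46381348146$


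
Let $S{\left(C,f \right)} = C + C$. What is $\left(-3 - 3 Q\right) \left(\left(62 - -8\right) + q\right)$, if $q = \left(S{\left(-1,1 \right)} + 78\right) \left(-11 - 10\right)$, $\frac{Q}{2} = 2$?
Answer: $22890$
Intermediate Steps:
$S{\left(C,f \right)} = 2 C$
$Q = 4$ ($Q = 2 \cdot 2 = 4$)
$q = -1596$ ($q = \left(2 \left(-1\right) + 78\right) \left(-11 - 10\right) = \left(-2 + 78\right) \left(-21\right) = 76 \left(-21\right) = -1596$)
$\left(-3 - 3 Q\right) \left(\left(62 - -8\right) + q\right) = \left(-3 - 12\right) \left(\left(62 - -8\right) - 1596\right) = \left(-3 - 12\right) \left(\left(62 + 8\right) - 1596\right) = - 15 \left(70 - 1596\right) = \left(-15\right) \left(-1526\right) = 22890$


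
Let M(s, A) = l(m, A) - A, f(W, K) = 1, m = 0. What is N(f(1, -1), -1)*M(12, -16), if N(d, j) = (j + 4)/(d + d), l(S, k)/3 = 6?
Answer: 51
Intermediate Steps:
l(S, k) = 18 (l(S, k) = 3*6 = 18)
N(d, j) = (4 + j)/(2*d) (N(d, j) = (4 + j)/((2*d)) = (4 + j)*(1/(2*d)) = (4 + j)/(2*d))
M(s, A) = 18 - A
N(f(1, -1), -1)*M(12, -16) = ((½)*(4 - 1)/1)*(18 - 1*(-16)) = ((½)*1*3)*(18 + 16) = (3/2)*34 = 51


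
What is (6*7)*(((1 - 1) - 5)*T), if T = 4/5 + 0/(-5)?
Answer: -168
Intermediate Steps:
T = ⅘ (T = 4*(⅕) + 0*(-⅕) = ⅘ + 0 = ⅘ ≈ 0.80000)
(6*7)*(((1 - 1) - 5)*T) = (6*7)*(((1 - 1) - 5)*(⅘)) = 42*((0 - 5)*(⅘)) = 42*(-5*⅘) = 42*(-4) = -168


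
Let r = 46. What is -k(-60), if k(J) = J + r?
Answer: 14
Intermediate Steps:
k(J) = 46 + J (k(J) = J + 46 = 46 + J)
-k(-60) = -(46 - 60) = -1*(-14) = 14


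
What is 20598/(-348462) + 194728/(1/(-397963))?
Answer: -4500650345223361/58077 ≈ -7.7494e+10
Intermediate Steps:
20598/(-348462) + 194728/(1/(-397963)) = 20598*(-1/348462) + 194728/(-1/397963) = -3433/58077 + 194728*(-397963) = -3433/58077 - 77494539064 = -4500650345223361/58077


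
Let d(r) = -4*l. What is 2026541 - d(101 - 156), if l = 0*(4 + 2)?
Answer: 2026541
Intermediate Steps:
l = 0 (l = 0*6 = 0)
d(r) = 0 (d(r) = -4*0 = 0)
2026541 - d(101 - 156) = 2026541 - 1*0 = 2026541 + 0 = 2026541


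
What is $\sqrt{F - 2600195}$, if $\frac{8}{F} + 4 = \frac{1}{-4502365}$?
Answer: $\frac{i \sqrt{843349677442364153715}}{18009461} \approx 1612.5 i$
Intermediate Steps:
$F = - \frac{36018920}{18009461}$ ($F = \frac{8}{-4 + \frac{1}{-4502365}} = \frac{8}{-4 - \frac{1}{4502365}} = \frac{8}{- \frac{18009461}{4502365}} = 8 \left(- \frac{4502365}{18009461}\right) = - \frac{36018920}{18009461} \approx -2.0$)
$\sqrt{F - 2600195} = \sqrt{- \frac{36018920}{18009461} - 2600195} = \sqrt{- \frac{46828146463815}{18009461}} = \frac{i \sqrt{843349677442364153715}}{18009461}$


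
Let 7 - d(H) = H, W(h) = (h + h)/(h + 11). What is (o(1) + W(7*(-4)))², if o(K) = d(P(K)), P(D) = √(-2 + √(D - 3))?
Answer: (175 - 17*√(-2 + I*√2))²/289 ≈ 94.208 - 29.294*I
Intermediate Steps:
W(h) = 2*h/(11 + h) (W(h) = (2*h)/(11 + h) = 2*h/(11 + h))
P(D) = √(-2 + √(-3 + D))
d(H) = 7 - H
o(K) = 7 - √(-2 + √(-3 + K))
(o(1) + W(7*(-4)))² = ((7 - √(-2 + √(-3 + 1))) + 2*(7*(-4))/(11 + 7*(-4)))² = ((7 - √(-2 + √(-2))) + 2*(-28)/(11 - 28))² = ((7 - √(-2 + I*√2)) + 2*(-28)/(-17))² = ((7 - √(-2 + I*√2)) + 2*(-28)*(-1/17))² = ((7 - √(-2 + I*√2)) + 56/17)² = (175/17 - √(-2 + I*√2))²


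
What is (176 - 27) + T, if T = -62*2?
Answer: 25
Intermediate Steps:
T = -124
(176 - 27) + T = (176 - 27) - 124 = 149 - 124 = 25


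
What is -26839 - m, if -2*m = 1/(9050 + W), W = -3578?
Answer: -293726015/10944 ≈ -26839.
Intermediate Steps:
m = -1/10944 (m = -1/(2*(9050 - 3578)) = -½/5472 = -½*1/5472 = -1/10944 ≈ -9.1374e-5)
-26839 - m = -26839 - 1*(-1/10944) = -26839 + 1/10944 = -293726015/10944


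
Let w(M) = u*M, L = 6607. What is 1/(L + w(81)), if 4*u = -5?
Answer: 4/26023 ≈ 0.00015371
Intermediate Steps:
u = -5/4 (u = (¼)*(-5) = -5/4 ≈ -1.2500)
w(M) = -5*M/4
1/(L + w(81)) = 1/(6607 - 5/4*81) = 1/(6607 - 405/4) = 1/(26023/4) = 4/26023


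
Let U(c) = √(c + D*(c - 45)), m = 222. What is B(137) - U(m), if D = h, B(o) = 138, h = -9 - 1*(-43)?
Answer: 138 - 4*√390 ≈ 59.006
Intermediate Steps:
h = 34 (h = -9 + 43 = 34)
D = 34
U(c) = √(-1530 + 35*c) (U(c) = √(c + 34*(c - 45)) = √(c + 34*(-45 + c)) = √(c + (-1530 + 34*c)) = √(-1530 + 35*c))
B(137) - U(m) = 138 - √(-1530 + 35*222) = 138 - √(-1530 + 7770) = 138 - √6240 = 138 - 4*√390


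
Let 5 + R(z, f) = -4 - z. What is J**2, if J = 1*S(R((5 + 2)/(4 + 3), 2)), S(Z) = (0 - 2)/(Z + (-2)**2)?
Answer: 1/9 ≈ 0.11111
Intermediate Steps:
R(z, f) = -9 - z (R(z, f) = -5 + (-4 - z) = -9 - z)
S(Z) = -2/(4 + Z) (S(Z) = -2/(Z + 4) = -2/(4 + Z))
J = 1/3 (J = 1*(-2/(4 + (-9 - (5 + 2)/(4 + 3)))) = 1*(-2/(4 + (-9 - 7/7))) = 1*(-2/(4 + (-9 - 1*1))) = 1*(-2/(4 + (-9 - 1))) = 1*(-2/(4 - 10)) = 1*(-2/(-6)) = 1*(-2*(-1/6)) = 1*(1/3) = 1/3 ≈ 0.33333)
J**2 = (1/3)**2 = 1/9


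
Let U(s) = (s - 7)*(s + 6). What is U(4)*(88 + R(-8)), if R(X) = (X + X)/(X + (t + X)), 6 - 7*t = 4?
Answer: -29376/11 ≈ -2670.5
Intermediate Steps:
t = 2/7 (t = 6/7 - 1/7*4 = 6/7 - 4/7 = 2/7 ≈ 0.28571)
R(X) = 2*X/(2/7 + 2*X) (R(X) = (X + X)/(X + (2/7 + X)) = (2*X)/(2/7 + 2*X) = 2*X/(2/7 + 2*X))
U(s) = (-7 + s)*(6 + s)
U(4)*(88 + R(-8)) = (-42 + 4**2 - 1*4)*(88 + 7*(-8)/(1 + 7*(-8))) = (-42 + 16 - 4)*(88 + 7*(-8)/(1 - 56)) = -30*(88 + 7*(-8)/(-55)) = -30*(88 + 7*(-8)*(-1/55)) = -30*(88 + 56/55) = -30*4896/55 = -29376/11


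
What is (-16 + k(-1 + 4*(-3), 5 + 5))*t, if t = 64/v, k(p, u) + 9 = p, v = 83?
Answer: -2432/83 ≈ -29.301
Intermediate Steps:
k(p, u) = -9 + p
t = 64/83 ≈ 0.77108
(-16 + k(-1 + 4*(-3), 5 + 5))*t = (-16 + (-9 + (-1 + 4*(-3))))*(64/83) = (-16 + (-9 + (-1 - 12)))*(64/83) = (-16 + (-9 - 13))*(64/83) = (-16 - 22)*(64/83) = -38*64/83 = -2432/83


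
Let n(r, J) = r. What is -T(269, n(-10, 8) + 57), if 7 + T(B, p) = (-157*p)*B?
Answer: 1984958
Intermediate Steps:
T(B, p) = -7 - 157*B*p (T(B, p) = -7 + (-157*p)*B = -7 - 157*B*p)
-T(269, n(-10, 8) + 57) = -(-7 - 157*269*(-10 + 57)) = -(-7 - 157*269*47) = -(-7 - 1984951) = -1*(-1984958) = 1984958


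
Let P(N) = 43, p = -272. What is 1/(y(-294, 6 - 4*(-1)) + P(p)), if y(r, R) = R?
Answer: 1/53 ≈ 0.018868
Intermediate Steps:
1/(y(-294, 6 - 4*(-1)) + P(p)) = 1/((6 - 4*(-1)) + 43) = 1/((6 + 4) + 43) = 1/(10 + 43) = 1/53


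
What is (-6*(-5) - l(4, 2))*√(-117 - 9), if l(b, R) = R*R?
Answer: 78*I*√14 ≈ 291.85*I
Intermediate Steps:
l(b, R) = R²
(-6*(-5) - l(4, 2))*√(-117 - 9) = (-6*(-5) - 1*2²)*√(-117 - 9) = (30 - 1*4)*√(-126) = (30 - 4)*(3*I*√14) = 26*(3*I*√14) = 78*I*√14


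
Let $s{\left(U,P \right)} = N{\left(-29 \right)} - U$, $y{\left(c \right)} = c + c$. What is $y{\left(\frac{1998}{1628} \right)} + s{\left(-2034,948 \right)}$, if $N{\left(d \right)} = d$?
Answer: $\frac{22082}{11} \approx 2007.5$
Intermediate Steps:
$y{\left(c \right)} = 2 c$
$s{\left(U,P \right)} = -29 - U$
$y{\left(\frac{1998}{1628} \right)} + s{\left(-2034,948 \right)} = 2 \cdot \frac{1998}{1628} - -2005 = 2 \cdot 1998 \cdot \frac{1}{1628} + \left(-29 + 2034\right) = 2 \cdot \frac{27}{22} + 2005 = \frac{27}{11} + 2005 = \frac{22082}{11}$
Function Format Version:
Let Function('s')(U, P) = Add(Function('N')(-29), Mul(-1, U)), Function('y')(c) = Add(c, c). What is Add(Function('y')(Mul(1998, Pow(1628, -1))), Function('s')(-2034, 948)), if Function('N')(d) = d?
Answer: Rational(22082, 11) ≈ 2007.5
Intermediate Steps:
Function('y')(c) = Mul(2, c)
Function('s')(U, P) = Add(-29, Mul(-1, U))
Add(Function('y')(Mul(1998, Pow(1628, -1))), Function('s')(-2034, 948)) = Add(Mul(2, Mul(1998, Pow(1628, -1))), Add(-29, Mul(-1, -2034))) = Add(Mul(2, Mul(1998, Rational(1, 1628))), Add(-29, 2034)) = Add(Mul(2, Rational(27, 22)), 2005) = Add(Rational(27, 11), 2005) = Rational(22082, 11)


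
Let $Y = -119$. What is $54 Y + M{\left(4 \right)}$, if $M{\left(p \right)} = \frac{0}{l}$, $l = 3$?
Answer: $-6426$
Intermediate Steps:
$M{\left(p \right)} = 0$ ($M{\left(p \right)} = \frac{0}{3} = 0 \cdot \frac{1}{3} = 0$)
$54 Y + M{\left(4 \right)} = 54 \left(-119\right) + 0 = -6426 + 0 = -6426$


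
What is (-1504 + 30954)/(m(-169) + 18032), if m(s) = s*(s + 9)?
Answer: 14725/22536 ≈ 0.65340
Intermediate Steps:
m(s) = s*(9 + s)
(-1504 + 30954)/(m(-169) + 18032) = (-1504 + 30954)/(-169*(9 - 169) + 18032) = 29450/(-169*(-160) + 18032) = 29450/(27040 + 18032) = 29450/45072 = 29450*(1/45072) = 14725/22536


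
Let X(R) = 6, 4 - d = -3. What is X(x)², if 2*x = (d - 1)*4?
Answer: 36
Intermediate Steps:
d = 7 (d = 4 - 1*(-3) = 4 + 3 = 7)
x = 12 (x = ((7 - 1)*4)/2 = (6*4)/2 = (½)*24 = 12)
X(x)² = 6² = 36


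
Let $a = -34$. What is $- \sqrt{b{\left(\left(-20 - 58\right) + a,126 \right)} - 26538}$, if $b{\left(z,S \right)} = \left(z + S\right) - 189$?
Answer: $- i \sqrt{26713} \approx - 163.44 i$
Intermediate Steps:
$b{\left(z,S \right)} = -189 + S + z$ ($b{\left(z,S \right)} = \left(S + z\right) - 189 = -189 + S + z$)
$- \sqrt{b{\left(\left(-20 - 58\right) + a,126 \right)} - 26538} = - \sqrt{\left(-189 + 126 - 112\right) - 26538} = - \sqrt{-175 - 26538} = - \sqrt{-26713} = - i \sqrt{26713}$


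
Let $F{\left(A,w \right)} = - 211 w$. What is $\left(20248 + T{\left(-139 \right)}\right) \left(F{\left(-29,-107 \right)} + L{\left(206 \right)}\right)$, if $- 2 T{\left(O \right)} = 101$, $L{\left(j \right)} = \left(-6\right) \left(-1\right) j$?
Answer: $\frac{961926135}{2} \approx 4.8096 \cdot 10^{8}$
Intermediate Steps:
$L{\left(j \right)} = 6 j$
$T{\left(O \right)} = - \frac{101}{2}$ ($T{\left(O \right)} = \left(- \frac{1}{2}\right) 101 = - \frac{101}{2}$)
$\left(20248 + T{\left(-139 \right)}\right) \left(F{\left(-29,-107 \right)} + L{\left(206 \right)}\right) = \left(20248 - \frac{101}{2}\right) \left(\left(-211\right) \left(-107\right) + 6 \cdot 206\right) = \frac{40395 \left(22577 + 1236\right)}{2} = \frac{40395}{2} \cdot 23813 = \frac{961926135}{2}$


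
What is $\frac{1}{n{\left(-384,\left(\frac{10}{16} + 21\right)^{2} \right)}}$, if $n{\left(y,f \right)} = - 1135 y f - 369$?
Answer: $\frac{1}{203816121} \approx 4.9064 \cdot 10^{-9}$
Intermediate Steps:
$n{\left(y,f \right)} = -369 - 1135 f y$ ($n{\left(y,f \right)} = - 1135 f y - 369 = -369 - 1135 f y$)
$\frac{1}{n{\left(-384,\left(\frac{10}{16} + 21\right)^{2} \right)}} = \frac{1}{-369 - 1135 \left(\frac{10}{16} + 21\right)^{2} \left(-384\right)} = \frac{1}{-369 - 1135 \left(10 \cdot \frac{1}{16} + 21\right)^{2} \left(-384\right)} = \frac{1}{-369 - 1135 \left(\frac{5}{8} + 21\right)^{2} \left(-384\right)} = \frac{1}{-369 - 1135 \left(\frac{173}{8}\right)^{2} \left(-384\right)} = \frac{1}{-369 - \frac{33969415}{64} \left(-384\right)} = \frac{1}{-369 + 203816490} = \frac{1}{203816121}$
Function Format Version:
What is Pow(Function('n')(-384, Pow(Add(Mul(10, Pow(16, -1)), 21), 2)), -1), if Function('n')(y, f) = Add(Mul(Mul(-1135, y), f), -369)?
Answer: Rational(1, 203816121) ≈ 4.9064e-9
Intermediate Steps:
Function('n')(y, f) = Add(-369, Mul(-1135, f, y)) (Function('n')(y, f) = Add(Mul(-1135, f, y), -369) = Add(-369, Mul(-1135, f, y)))
Pow(Function('n')(-384, Pow(Add(Mul(10, Pow(16, -1)), 21), 2)), -1) = Pow(Add(-369, Mul(-1135, Pow(Add(Mul(10, Pow(16, -1)), 21), 2), -384)), -1) = Pow(Add(-369, Mul(-1135, Pow(Add(Mul(10, Rational(1, 16)), 21), 2), -384)), -1) = Pow(Add(-369, Mul(-1135, Pow(Add(Rational(5, 8), 21), 2), -384)), -1) = Pow(Add(-369, Mul(-1135, Pow(Rational(173, 8), 2), -384)), -1) = Pow(Add(-369, Mul(-1135, Rational(29929, 64), -384)), -1) = Pow(Add(-369, 203816490), -1) = Pow(203816121, -1) = Rational(1, 203816121)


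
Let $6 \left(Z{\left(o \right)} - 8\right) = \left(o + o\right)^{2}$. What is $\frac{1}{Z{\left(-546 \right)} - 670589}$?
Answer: $- \frac{1}{471837} \approx -2.1194 \cdot 10^{-6}$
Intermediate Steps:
$Z{\left(o \right)} = 8 + \frac{2 o^{2}}{3}$ ($Z{\left(o \right)} = 8 + \frac{\left(o + o\right)^{2}}{6} = 8 + \frac{\left(2 o\right)^{2}}{6} = 8 + \frac{4 o^{2}}{6} = 8 + \frac{2 o^{2}}{3}$)
$\frac{1}{Z{\left(-546 \right)} - 670589} = \frac{1}{\left(8 + \frac{2 \left(-546\right)^{2}}{3}\right) - 670589} = \frac{1}{\left(8 + \frac{2}{3} \cdot 298116\right) - 670589} = \frac{1}{\left(8 + 198744\right) - 670589} = \frac{1}{198752 - 670589} = \frac{1}{-471837} = - \frac{1}{471837}$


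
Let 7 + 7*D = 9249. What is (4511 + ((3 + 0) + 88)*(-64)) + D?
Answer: 51/7 ≈ 7.2857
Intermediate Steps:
D = 9242/7 (D = -1 + (⅐)*9249 = -1 + 9249/7 = 9242/7 ≈ 1320.3)
(4511 + ((3 + 0) + 88)*(-64)) + D = (4511 + ((3 + 0) + 88)*(-64)) + 9242/7 = (4511 + (3 + 88)*(-64)) + 9242/7 = (4511 + 91*(-64)) + 9242/7 = (4511 - 5824) + 9242/7 = -1313 + 9242/7 = 51/7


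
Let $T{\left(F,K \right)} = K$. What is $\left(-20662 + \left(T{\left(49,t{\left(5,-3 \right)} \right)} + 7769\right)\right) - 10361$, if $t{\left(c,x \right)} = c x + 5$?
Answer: $-23264$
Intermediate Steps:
$t{\left(c,x \right)} = 5 + c x$
$\left(-20662 + \left(T{\left(49,t{\left(5,-3 \right)} \right)} + 7769\right)\right) - 10361 = \left(-20662 + \left(\left(5 + 5 \left(-3\right)\right) + 7769\right)\right) - 10361 = \left(-20662 + \left(\left(5 - 15\right) + 7769\right)\right) - 10361 = \left(-20662 + \left(-10 + 7769\right)\right) - 10361 = \left(-20662 + 7759\right) - 10361 = -12903 - 10361 = -23264$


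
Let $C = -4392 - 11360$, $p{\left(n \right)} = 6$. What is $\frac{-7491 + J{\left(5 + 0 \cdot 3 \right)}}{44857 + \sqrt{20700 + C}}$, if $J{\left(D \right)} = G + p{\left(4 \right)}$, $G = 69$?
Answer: $- \frac{110886504}{670715167} + \frac{4944 \sqrt{1237}}{670715167} \approx -0.16507$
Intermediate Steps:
$C = -15752$
$J{\left(D \right)} = 75$ ($J{\left(D \right)} = 69 + 6 = 75$)
$\frac{-7491 + J{\left(5 + 0 \cdot 3 \right)}}{44857 + \sqrt{20700 + C}} = \frac{-7491 + 75}{44857 + \sqrt{20700 - 15752}} = - \frac{7416}{44857 + \sqrt{4948}} = - \frac{7416}{44857 + 2 \sqrt{1237}}$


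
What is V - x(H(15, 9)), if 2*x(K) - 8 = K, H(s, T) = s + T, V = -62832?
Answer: -62848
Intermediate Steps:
H(s, T) = T + s
x(K) = 4 + K/2
V - x(H(15, 9)) = -62832 - (4 + (9 + 15)/2) = -62832 - (4 + (1/2)*24) = -62832 - (4 + 12) = -62832 - 1*16 = -62832 - 16 = -62848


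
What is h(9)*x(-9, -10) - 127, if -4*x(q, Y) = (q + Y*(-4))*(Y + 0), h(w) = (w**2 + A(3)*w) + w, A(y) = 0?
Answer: 6848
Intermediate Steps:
h(w) = w + w**2 (h(w) = (w**2 + 0*w) + w = (w**2 + 0) + w = w**2 + w = w + w**2)
x(q, Y) = -Y*(q - 4*Y)/4 (x(q, Y) = -(q + Y*(-4))*(Y + 0)/4 = -(q - 4*Y)*Y/4 = -Y*(q - 4*Y)/4)
h(9)*x(-9, -10) - 127 = (9*(1 + 9))*((1/4)*(-10)*(-1*(-9) + 4*(-10))) - 127 = (9*10)*((1/4)*(-10)*(9 - 40)) - 127 = 90*((1/4)*(-10)*(-31)) - 127 = 90*(155/2) - 127 = 6975 - 127 = 6848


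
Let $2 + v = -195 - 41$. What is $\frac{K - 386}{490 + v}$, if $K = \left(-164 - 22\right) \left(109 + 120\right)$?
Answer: $- \frac{1535}{9} \approx -170.56$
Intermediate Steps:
$v = -238$ ($v = -2 - 236 = -238$)
$K = -42594$ ($K = \left(-186\right) 229 = -42594$)
$\frac{K - 386}{490 + v} = \frac{-42594 - 386}{490 - 238} = - \frac{42980}{252} = \left(-42980\right) \frac{1}{252} = - \frac{1535}{9}$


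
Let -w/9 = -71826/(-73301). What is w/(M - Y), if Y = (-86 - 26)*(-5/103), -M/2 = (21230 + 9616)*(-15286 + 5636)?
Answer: -33291351/2247363317467420 ≈ -1.4814e-8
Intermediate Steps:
w = -646434/73301 (w = -(-646434)/(-73301) = -(-646434)*(-1)/73301 = -9*71826/73301 = -646434/73301 ≈ -8.8189)
M = 595327800 (M = -2*(21230 + 9616)*(-15286 + 5636) = -61692*(-9650) = -2*(-297663900) = 595327800)
Y = 560/103 (Y = -(-560)/103 = -112*(-5/103) = 560/103 ≈ 5.4369)
w/(M - Y) = -646434/(73301*(595327800 - 1*560/103)) = -646434/(73301*(595327800 - 560/103)) = -646434/(73301*61318762840/103) = -646434/73301*103/61318762840 = -33291351/2247363317467420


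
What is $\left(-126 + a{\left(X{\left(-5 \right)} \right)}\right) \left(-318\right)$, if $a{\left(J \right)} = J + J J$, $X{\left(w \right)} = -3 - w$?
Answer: $38160$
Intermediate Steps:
$a{\left(J \right)} = J + J^{2}$
$\left(-126 + a{\left(X{\left(-5 \right)} \right)}\right) \left(-318\right) = \left(-126 + \left(-3 - -5\right) \left(1 - -2\right)\right) \left(-318\right) = \left(-126 + \left(-3 + 5\right) \left(1 + \left(-3 + 5\right)\right)\right) \left(-318\right) = \left(-126 + 2 \left(1 + 2\right)\right) \left(-318\right) = \left(-126 + 2 \cdot 3\right) \left(-318\right) = \left(-126 + 6\right) \left(-318\right) = \left(-120\right) \left(-318\right) = 38160$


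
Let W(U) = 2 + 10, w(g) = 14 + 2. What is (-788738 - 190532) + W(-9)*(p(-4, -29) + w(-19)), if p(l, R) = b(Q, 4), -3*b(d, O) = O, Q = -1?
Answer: -979094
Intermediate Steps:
b(d, O) = -O/3
p(l, R) = -4/3 (p(l, R) = -1/3*4 = -4/3)
w(g) = 16
W(U) = 12
(-788738 - 190532) + W(-9)*(p(-4, -29) + w(-19)) = (-788738 - 190532) + 12*(-4/3 + 16) = -979270 + 12*(44/3) = -979270 + 176 = -979094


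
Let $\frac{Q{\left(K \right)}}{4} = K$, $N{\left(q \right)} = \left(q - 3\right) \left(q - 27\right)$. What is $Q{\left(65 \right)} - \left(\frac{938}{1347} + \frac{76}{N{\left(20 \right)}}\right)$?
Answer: $\frac{41666930}{160293} \approx 259.94$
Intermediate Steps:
$N{\left(q \right)} = \left(-27 + q\right) \left(-3 + q\right)$ ($N{\left(q \right)} = \left(-3 + q\right) \left(-27 + q\right) = \left(-27 + q\right) \left(-3 + q\right)$)
$Q{\left(K \right)} = 4 K$
$Q{\left(65 \right)} - \left(\frac{938}{1347} + \frac{76}{N{\left(20 \right)}}\right) = 4 \cdot 65 - \left(\frac{938}{1347} + \frac{76}{81 + 20^{2} - 600}\right) = 260 - \left(938 \cdot \frac{1}{1347} + \frac{76}{81 + 400 - 600}\right) = 260 - \left(\frac{938}{1347} + \frac{76}{-119}\right) = 260 - \left(\frac{938}{1347} + 76 \left(- \frac{1}{119}\right)\right) = 260 - \left(\frac{938}{1347} - \frac{76}{119}\right) = 260 - \frac{9250}{160293} = \frac{41666930}{160293}$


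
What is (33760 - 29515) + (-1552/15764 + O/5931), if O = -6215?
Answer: 99196136852/23374071 ≈ 4243.9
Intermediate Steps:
(33760 - 29515) + (-1552/15764 + O/5931) = (33760 - 29515) + (-1552/15764 - 6215/5931) = 4245 + (-1552*1/15764 - 6215*1/5931) = 4245 + (-388/3941 - 6215/5931) = 4245 - 26794543/23374071 = 99196136852/23374071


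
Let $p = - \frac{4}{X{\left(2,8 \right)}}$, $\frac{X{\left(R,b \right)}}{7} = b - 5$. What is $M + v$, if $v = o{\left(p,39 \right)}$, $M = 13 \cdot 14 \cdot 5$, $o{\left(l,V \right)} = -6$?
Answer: $904$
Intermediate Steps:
$X{\left(R,b \right)} = -35 + 7 b$ ($X{\left(R,b \right)} = 7 \left(b - 5\right) = 7 \left(-5 + b\right) = -35 + 7 b$)
$p = - \frac{4}{21}$ ($p = - \frac{4}{-35 + 7 \cdot 8} = - \frac{4}{-35 + 56} = - \frac{4}{21} \approx -0.19048$)
$M = 910$ ($M = 182 \cdot 5 = 910$)
$v = -6$
$M + v = 910 - 6 = 904$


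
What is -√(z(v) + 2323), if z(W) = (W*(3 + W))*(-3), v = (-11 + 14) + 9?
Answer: -√1783 ≈ -42.226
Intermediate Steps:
v = 12 (v = 3 + 9 = 12)
z(W) = -3*W*(3 + W)
-√(z(v) + 2323) = -√(-3*12*(3 + 12) + 2323) = -√(-3*12*15 + 2323) = -√(-540 + 2323) = -√1783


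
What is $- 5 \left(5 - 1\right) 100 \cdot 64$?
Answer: $-128000$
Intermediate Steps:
$- 5 \left(5 - 1\right) 100 \cdot 64 = \left(-5\right) 4 \cdot 100 \cdot 64 = \left(-20\right) 100 \cdot 64 = \left(-2000\right) 64 = -128000$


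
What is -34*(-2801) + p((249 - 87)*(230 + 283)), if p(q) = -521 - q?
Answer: 11607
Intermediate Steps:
-34*(-2801) + p((249 - 87)*(230 + 283)) = -34*(-2801) + (-521 - (249 - 87)*(230 + 283)) = 95234 + (-521 - 162*513) = 95234 + (-521 - 1*83106) = 95234 + (-521 - 83106) = 95234 - 83627 = 11607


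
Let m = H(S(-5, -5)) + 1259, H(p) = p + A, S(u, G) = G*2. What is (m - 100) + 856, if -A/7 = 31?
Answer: 1788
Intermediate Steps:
S(u, G) = 2*G
A = -217 (A = -7*31 = -217)
H(p) = -217 + p (H(p) = p - 217 = -217 + p)
m = 1032 (m = (-217 + 2*(-5)) + 1259 = (-217 - 10) + 1259 = -227 + 1259 = 1032)
(m - 100) + 856 = (1032 - 100) + 856 = 932 + 856 = 1788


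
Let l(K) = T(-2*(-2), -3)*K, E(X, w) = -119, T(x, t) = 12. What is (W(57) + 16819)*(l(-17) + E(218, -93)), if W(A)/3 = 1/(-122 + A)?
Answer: -353113936/65 ≈ -5.4325e+6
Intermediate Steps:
l(K) = 12*K
W(A) = 3/(-122 + A)
(W(57) + 16819)*(l(-17) + E(218, -93)) = (3/(-122 + 57) + 16819)*(12*(-17) - 119) = (3/(-65) + 16819)*(-204 - 119) = (3*(-1/65) + 16819)*(-323) = (-3/65 + 16819)*(-323) = (1093232/65)*(-323) = -353113936/65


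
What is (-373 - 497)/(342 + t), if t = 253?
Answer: -174/119 ≈ -1.4622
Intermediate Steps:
(-373 - 497)/(342 + t) = (-373 - 497)/(342 + 253) = -870/595 = -870*1/595 = -174/119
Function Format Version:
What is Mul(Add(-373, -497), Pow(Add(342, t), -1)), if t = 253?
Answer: Rational(-174, 119) ≈ -1.4622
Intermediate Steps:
Mul(Add(-373, -497), Pow(Add(342, t), -1)) = Mul(Add(-373, -497), Pow(Add(342, 253), -1)) = Mul(-870, Pow(595, -1)) = Mul(-870, Rational(1, 595)) = Rational(-174, 119)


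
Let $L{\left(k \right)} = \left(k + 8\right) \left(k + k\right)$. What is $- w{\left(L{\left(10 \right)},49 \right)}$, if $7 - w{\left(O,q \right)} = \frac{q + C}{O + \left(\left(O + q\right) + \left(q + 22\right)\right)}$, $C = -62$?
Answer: $- \frac{5893}{840} \approx -7.0155$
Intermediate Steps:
$L{\left(k \right)} = 2 k \left(8 + k\right)$ ($L{\left(k \right)} = \left(8 + k\right) 2 k = 2 k \left(8 + k\right)$)
$w{\left(O,q \right)} = 7 - \frac{-62 + q}{22 + 2 O + 2 q}$ ($w{\left(O,q \right)} = 7 - \frac{q - 62}{O + \left(\left(O + q\right) + \left(q + 22\right)\right)} = 7 - \frac{-62 + q}{O + \left(\left(O + q\right) + \left(22 + q\right)\right)} = 7 - \frac{-62 + q}{O + \left(22 + O + 2 q\right)} = 7 - \frac{-62 + q}{22 + 2 O + 2 q}$)
$- w{\left(L{\left(10 \right)},49 \right)} = - \frac{108 + 7 \cdot 2 \cdot 10 \left(8 + 10\right) + \frac{13}{2} \cdot 49}{11 + 2 \cdot 10 \left(8 + 10\right) + 49} = - \frac{108 + 7 \cdot 2 \cdot 10 \cdot 18 + \frac{637}{2}}{11 + 2 \cdot 10 \cdot 18 + 49} = - \frac{108 + 7 \cdot 360 + \frac{637}{2}}{11 + 360 + 49} = - \frac{108 + 2520 + \frac{637}{2}}{420} = - \frac{5893}{420 \cdot 2} = \left(-1\right) \frac{5893}{840} = - \frac{5893}{840}$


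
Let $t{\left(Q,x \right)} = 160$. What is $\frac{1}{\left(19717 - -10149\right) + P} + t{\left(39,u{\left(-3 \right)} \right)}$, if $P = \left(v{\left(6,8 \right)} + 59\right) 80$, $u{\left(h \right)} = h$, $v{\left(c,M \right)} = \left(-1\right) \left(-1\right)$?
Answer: $\frac{5546561}{34666} \approx 160.0$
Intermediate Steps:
$v{\left(c,M \right)} = 1$
$P = 4800$ ($P = \left(1 + 59\right) 80 = 60 \cdot 80 = 4800$)
$\frac{1}{\left(19717 - -10149\right) + P} + t{\left(39,u{\left(-3 \right)} \right)} = \frac{1}{\left(19717 - -10149\right) + 4800} + 160 = \frac{1}{\left(19717 + 10149\right) + 4800} + 160 = \frac{1}{29866 + 4800} + 160 = \frac{1}{34666} + 160 = \frac{5546561}{34666}$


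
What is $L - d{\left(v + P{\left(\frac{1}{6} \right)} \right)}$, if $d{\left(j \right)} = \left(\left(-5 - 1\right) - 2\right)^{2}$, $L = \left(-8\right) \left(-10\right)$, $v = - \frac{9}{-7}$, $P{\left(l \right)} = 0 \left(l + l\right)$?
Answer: $16$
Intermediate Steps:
$P{\left(l \right)} = 0$ ($P{\left(l \right)} = 0 \cdot 2 l = 0$)
$v = \frac{9}{7}$ ($v = \left(-9\right) \left(- \frac{1}{7}\right) = \frac{9}{7} \approx 1.2857$)
$L = 80$
$d{\left(j \right)} = 64$ ($d{\left(j \right)} = \left(-6 - 2\right)^{2} = \left(-8\right)^{2} = 64$)
$L - d{\left(v + P{\left(\frac{1}{6} \right)} \right)} = 80 - 64 = 16$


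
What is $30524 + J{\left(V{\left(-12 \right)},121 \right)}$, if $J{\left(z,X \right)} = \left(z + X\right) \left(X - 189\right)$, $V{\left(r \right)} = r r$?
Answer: $12504$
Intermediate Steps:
$V{\left(r \right)} = r^{2}$
$J{\left(z,X \right)} = \left(-189 + X\right) \left(X + z\right)$ ($J{\left(z,X \right)} = \left(X + z\right) \left(-189 + X\right) = \left(-189 + X\right) \left(X + z\right)$)
$30524 + J{\left(V{\left(-12 \right)},121 \right)} = 30524 + \left(121^{2} - 22869 - 189 \left(-12\right)^{2} + 121 \left(-12\right)^{2}\right) = 30524 + \left(14641 - 22869 - 27216 + 121 \cdot 144\right) = 30524 + \left(14641 - 22869 - 27216 + 17424\right) = 30524 - 18020 = 12504$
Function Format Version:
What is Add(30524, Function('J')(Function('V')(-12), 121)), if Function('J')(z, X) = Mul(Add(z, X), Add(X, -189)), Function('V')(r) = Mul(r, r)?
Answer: 12504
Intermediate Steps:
Function('V')(r) = Pow(r, 2)
Function('J')(z, X) = Mul(Add(-189, X), Add(X, z)) (Function('J')(z, X) = Mul(Add(X, z), Add(-189, X)) = Mul(Add(-189, X), Add(X, z)))
Add(30524, Function('J')(Function('V')(-12), 121)) = Add(30524, Add(Pow(121, 2), Mul(-189, 121), Mul(-189, Pow(-12, 2)), Mul(121, Pow(-12, 2)))) = Add(30524, Add(14641, -22869, Mul(-189, 144), Mul(121, 144))) = Add(30524, Add(14641, -22869, -27216, 17424)) = Add(30524, -18020) = 12504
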